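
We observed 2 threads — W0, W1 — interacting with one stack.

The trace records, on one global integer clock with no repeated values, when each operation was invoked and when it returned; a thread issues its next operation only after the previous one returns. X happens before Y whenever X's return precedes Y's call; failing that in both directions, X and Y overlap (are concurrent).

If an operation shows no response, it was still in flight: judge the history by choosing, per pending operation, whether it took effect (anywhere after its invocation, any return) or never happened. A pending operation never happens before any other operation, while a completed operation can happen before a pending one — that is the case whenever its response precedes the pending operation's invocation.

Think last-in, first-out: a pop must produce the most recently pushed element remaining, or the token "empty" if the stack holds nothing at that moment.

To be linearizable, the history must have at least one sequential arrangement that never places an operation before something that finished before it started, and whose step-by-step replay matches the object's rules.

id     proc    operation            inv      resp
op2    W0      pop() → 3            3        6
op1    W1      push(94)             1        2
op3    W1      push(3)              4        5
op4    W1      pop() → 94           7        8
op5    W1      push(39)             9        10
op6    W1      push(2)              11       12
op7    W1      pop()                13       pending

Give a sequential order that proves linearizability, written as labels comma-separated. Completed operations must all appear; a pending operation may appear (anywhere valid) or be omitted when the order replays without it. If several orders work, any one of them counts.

op1, op3, op2, op4, op5, op6

1. op1 push(94), leaving stack <94>
2. op3 push(3), leaving stack <94,3>
3. op2 pop() → 3, leaving stack <94>
4. op4 pop() → 94, leaving stack <>
5. op5 push(39), leaving stack <39>
6. op6 push(2), leaving stack <39,2>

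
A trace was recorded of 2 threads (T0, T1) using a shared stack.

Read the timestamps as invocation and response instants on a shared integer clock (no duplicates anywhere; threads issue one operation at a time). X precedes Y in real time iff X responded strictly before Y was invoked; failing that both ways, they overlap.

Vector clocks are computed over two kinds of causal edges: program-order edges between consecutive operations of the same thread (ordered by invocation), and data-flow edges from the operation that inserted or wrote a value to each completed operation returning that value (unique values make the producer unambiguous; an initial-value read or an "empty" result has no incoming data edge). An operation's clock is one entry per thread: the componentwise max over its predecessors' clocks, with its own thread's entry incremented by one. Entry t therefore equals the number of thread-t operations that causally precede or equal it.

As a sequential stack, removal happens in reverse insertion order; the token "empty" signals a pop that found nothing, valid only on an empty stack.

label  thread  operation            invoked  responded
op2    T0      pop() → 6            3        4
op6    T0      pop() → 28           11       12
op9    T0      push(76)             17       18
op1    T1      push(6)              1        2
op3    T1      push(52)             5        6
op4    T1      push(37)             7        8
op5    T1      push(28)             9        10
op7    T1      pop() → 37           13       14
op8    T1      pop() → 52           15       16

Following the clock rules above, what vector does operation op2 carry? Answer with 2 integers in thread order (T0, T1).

(1, 1)

invoked at 1, op1 has no predecessors; its own T1 bump gives (0, 1)
op3 (invocation 5): componentwise max over VC(op1)=(0, 1), +1 at T1, giving (0, 2)
op2 (invocation 3): componentwise max over VC(op1)=(0, 1), +1 at T0, giving (1, 1)
op4 (invocation 7): componentwise max over VC(op3)=(0, 2), +1 at T1, giving (0, 3)
op5 (invocation 9): componentwise max over VC(op4)=(0, 3), +1 at T1, giving (0, 4)
op7 (invocation 13): componentwise max over VC(op4)=(0, 3), VC(op5)=(0, 4), +1 at T1, giving (0, 5)
op8 (invocation 15): componentwise max over VC(op3)=(0, 2), VC(op7)=(0, 5), +1 at T1, giving (0, 6)
op6 (invocation 11): componentwise max over VC(op2)=(1, 1), VC(op5)=(0, 4), +1 at T0, giving (2, 4)
op9 (invocation 17): componentwise max over VC(op6)=(2, 4), +1 at T0, giving (3, 4)
target: VC(op2) = (1, 1)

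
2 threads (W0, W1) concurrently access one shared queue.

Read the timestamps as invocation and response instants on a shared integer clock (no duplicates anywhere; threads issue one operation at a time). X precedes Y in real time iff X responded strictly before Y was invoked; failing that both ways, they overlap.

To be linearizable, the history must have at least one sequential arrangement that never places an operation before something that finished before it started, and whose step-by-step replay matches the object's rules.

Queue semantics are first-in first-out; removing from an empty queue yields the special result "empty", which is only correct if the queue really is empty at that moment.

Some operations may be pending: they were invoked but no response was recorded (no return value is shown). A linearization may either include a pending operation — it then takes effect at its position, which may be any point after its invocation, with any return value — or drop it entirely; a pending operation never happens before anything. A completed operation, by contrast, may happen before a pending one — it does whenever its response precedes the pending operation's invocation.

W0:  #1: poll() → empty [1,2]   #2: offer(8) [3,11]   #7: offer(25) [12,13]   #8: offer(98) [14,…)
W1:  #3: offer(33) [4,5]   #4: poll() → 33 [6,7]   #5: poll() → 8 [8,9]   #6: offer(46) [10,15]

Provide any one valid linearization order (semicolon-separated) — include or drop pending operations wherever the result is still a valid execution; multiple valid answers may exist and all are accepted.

#1; #3; #2; #4; #5; #6; #7

step 1: #1 poll() → empty — queue <>
step 2: #3 offer(33) — queue <33>
step 3: #2 offer(8) — queue <33,8>
step 4: #4 poll() → 33 — queue <8>
step 5: #5 poll() → 8 — queue <>
step 6: #6 offer(46) — queue <46>
step 7: #7 offer(25) — queue <46,25>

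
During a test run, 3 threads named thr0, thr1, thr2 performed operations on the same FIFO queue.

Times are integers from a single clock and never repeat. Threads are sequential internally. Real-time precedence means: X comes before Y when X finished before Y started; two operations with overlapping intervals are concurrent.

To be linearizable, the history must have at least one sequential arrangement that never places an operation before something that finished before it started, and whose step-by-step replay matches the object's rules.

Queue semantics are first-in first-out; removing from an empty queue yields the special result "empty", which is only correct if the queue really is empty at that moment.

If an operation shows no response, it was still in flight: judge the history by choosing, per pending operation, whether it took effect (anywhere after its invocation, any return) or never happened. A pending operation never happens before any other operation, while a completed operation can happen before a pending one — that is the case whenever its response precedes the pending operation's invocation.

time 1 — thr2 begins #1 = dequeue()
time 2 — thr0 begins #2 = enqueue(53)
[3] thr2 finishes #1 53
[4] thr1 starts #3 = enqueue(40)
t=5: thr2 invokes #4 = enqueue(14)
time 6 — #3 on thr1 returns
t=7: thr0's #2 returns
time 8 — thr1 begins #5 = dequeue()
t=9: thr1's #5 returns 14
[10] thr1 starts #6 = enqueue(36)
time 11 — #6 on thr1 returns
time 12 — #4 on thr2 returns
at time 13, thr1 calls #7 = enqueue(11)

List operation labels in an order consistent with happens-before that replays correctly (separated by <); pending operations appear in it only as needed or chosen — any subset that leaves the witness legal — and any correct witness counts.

step 1: #2 enqueue(53) — queue <53>
step 2: #1 dequeue() → 53 — queue <>
step 3: #4 enqueue(14) — queue <14>
step 4: #3 enqueue(40) — queue <14,40>
step 5: #5 dequeue() → 14 — queue <40>
step 6: #6 enqueue(36) — queue <40,36>

#2 < #1 < #4 < #3 < #5 < #6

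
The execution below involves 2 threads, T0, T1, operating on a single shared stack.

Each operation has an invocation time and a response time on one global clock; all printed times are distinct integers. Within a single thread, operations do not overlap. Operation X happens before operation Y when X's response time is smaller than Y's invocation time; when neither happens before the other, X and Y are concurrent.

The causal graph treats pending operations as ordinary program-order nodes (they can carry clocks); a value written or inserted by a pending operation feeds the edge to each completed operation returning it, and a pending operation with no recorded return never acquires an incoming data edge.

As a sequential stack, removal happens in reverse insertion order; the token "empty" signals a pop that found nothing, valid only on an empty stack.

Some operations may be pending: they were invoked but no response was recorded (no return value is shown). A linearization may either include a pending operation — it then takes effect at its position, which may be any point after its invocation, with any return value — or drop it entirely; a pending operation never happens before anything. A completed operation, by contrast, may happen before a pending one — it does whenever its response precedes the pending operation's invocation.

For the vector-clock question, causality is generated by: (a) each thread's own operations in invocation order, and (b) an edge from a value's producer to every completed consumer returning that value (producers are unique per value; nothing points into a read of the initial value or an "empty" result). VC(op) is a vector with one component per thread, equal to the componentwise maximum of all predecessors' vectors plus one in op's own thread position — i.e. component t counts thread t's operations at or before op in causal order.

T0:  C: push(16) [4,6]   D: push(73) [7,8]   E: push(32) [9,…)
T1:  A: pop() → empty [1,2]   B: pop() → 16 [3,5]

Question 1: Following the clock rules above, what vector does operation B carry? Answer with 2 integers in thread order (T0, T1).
(1, 2)

invoked at 1, A has no predecessors; its own T1 bump gives (0, 1)
invoked at 4, C has no predecessors; its own T0 bump gives (1, 0)
VC(D, invoked at 7): max of VC(C)=(1, 0), then +1 on thread T0 → (2, 0)
VC(B, invoked at 3): max of VC(A)=(0, 1), VC(C)=(1, 0), then +1 on thread T1 → (1, 2)
VC(E, invoked at 9): max of VC(D)=(2, 0), then +1 on thread T0 → (3, 0)
target: VC(B) = (1, 2)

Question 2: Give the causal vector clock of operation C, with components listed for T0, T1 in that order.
(1, 0)

A, invoked 1, has no incoming edges; only T1's bump applies → (0, 1)
C, invoked 4, has no incoming edges; only T0's bump applies → (1, 0)
D (invocation 7): componentwise max over VC(C)=(1, 0), +1 at T0, giving (2, 0)
B (invocation 3): componentwise max over VC(A)=(0, 1), VC(C)=(1, 0), +1 at T1, giving (1, 2)
E (invocation 9): componentwise max over VC(D)=(2, 0), +1 at T0, giving (3, 0)
target: VC(C) = (1, 0)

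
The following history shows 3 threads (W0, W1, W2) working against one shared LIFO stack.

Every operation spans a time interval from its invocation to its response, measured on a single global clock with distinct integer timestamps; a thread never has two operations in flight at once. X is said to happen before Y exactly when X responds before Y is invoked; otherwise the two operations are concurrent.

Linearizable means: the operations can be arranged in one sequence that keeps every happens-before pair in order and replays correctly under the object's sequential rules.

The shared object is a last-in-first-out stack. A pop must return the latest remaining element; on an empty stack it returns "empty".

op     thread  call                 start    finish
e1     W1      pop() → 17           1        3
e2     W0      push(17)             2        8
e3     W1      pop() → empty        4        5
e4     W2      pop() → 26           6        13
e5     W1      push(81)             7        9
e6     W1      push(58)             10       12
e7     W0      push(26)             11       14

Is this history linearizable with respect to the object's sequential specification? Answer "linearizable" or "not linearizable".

one valid linearization: e2, e1, e3, e5, e6, e7, e4
1. e2 push(17), leaving stack <17>
2. e1 pop() → 17, leaving stack <>
3. e3 pop() → empty, leaving stack <>
4. e5 push(81), leaving stack <81>
5. e6 push(58), leaving stack <81,58>
6. e7 push(26), leaving stack <81,58,26>
7. e4 pop() → 26, leaving stack <81,58>

linearizable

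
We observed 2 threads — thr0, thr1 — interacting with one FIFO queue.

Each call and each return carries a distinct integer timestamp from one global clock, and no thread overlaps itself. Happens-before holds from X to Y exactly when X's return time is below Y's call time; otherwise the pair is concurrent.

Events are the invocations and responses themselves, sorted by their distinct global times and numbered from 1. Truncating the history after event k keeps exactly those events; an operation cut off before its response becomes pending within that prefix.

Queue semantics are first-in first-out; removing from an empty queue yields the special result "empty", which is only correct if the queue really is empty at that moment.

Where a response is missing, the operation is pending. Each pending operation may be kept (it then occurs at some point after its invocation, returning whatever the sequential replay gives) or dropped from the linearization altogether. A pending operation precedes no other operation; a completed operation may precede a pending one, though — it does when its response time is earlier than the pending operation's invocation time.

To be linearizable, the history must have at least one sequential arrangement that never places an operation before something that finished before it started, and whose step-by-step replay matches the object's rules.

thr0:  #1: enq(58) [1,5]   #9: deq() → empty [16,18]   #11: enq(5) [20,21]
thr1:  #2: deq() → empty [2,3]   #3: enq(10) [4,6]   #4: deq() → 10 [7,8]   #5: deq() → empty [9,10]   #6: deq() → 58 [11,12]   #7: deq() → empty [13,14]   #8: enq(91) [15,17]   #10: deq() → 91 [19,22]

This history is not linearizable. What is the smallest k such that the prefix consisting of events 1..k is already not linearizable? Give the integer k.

one valid order for events 1..9 is #2, #3, #1, #4:
after step 1 (#2 deq() → empty): queue <>
after step 2 (#3 enq(10)): queue <10>
after step 3 (#1 enq(58)): queue <10,58>
after step 4 (#4 deq() → 10): queue <58>
event 10 — #5's response, time 10 — after it, nothing linearizes
e.g. #1, #2, #3, #4, #5: illegal at step 2, since #2 deq() → empty cannot apply there
e.g. #2, #1, #3, #4, #5: illegal at step 4, since #4 deq() → 10 cannot apply there

10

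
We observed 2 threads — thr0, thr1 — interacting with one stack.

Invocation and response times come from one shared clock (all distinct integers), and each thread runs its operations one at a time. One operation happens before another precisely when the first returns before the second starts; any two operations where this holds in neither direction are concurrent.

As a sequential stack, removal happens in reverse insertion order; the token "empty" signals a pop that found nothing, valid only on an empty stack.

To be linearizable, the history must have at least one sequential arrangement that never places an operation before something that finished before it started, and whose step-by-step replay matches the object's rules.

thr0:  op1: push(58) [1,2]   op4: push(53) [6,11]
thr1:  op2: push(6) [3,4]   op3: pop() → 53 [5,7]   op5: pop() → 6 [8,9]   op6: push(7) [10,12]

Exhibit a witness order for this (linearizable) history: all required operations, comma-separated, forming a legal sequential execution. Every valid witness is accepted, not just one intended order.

after step 1 (op1 push(58)): stack <58>
after step 2 (op2 push(6)): stack <58,6>
after step 3 (op4 push(53)): stack <58,6,53>
after step 4 (op3 pop() → 53): stack <58,6>
after step 5 (op5 pop() → 6): stack <58>
after step 6 (op6 push(7)): stack <58,7>

op1, op2, op4, op3, op5, op6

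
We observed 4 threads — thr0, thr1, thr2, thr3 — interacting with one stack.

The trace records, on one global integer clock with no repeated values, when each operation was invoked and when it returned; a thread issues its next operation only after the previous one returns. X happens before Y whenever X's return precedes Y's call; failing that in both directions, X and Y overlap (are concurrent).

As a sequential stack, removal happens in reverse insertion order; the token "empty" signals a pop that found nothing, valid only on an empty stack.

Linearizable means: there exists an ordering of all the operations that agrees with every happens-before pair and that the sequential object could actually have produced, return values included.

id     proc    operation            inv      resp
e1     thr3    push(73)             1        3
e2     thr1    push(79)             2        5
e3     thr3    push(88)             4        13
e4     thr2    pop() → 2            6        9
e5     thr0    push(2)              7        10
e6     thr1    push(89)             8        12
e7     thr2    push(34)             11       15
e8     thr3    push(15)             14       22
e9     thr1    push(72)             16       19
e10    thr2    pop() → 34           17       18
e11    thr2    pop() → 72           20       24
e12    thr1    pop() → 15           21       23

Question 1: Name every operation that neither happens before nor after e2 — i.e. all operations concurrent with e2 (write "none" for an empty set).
Answer: e1, e3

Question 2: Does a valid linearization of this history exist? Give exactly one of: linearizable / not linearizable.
linearizable

witness order: e1, e2, e3, e5, e4, e6, e7, e10, e8, e9, e11, e12
1. e1 push(73), leaving stack <73>
2. e2 push(79), leaving stack <73,79>
3. e3 push(88), leaving stack <73,79,88>
4. e5 push(2), leaving stack <73,79,88,2>
5. e4 pop() → 2, leaving stack <73,79,88>
6. e6 push(89), leaving stack <73,79,88,89>
7. e7 push(34), leaving stack <73,79,88,89,34>
8. e10 pop() → 34, leaving stack <73,79,88,89>
9. e8 push(15), leaving stack <73,79,88,89,15>
10. e9 push(72), leaving stack <73,79,88,89,15,72>
11. e11 pop() → 72, leaving stack <73,79,88,89,15>
12. e12 pop() → 15, leaving stack <73,79,88,89>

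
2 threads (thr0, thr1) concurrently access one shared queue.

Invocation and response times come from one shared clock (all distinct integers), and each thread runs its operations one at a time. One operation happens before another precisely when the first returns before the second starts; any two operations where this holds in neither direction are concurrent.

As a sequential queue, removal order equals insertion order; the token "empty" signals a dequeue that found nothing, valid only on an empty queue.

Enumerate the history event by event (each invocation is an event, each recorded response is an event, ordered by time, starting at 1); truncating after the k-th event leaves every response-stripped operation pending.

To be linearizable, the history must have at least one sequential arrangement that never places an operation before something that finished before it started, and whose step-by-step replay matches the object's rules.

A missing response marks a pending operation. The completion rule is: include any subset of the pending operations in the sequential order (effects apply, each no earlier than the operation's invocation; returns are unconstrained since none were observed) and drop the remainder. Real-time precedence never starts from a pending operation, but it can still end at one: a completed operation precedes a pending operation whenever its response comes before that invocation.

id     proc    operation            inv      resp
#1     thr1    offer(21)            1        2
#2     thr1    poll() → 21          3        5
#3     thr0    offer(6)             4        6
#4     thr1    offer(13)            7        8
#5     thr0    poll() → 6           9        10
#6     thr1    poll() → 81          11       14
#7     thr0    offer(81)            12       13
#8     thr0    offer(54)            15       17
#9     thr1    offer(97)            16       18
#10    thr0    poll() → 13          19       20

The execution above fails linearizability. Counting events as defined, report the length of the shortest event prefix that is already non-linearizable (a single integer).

a valid linearization of events 1..13 exists, for instance #1, #2, #3, #4, #5, #6, #7:
after step 1 (#1 offer(21)): queue <21>
after step 2 (#2 poll() → 21): queue <>
after step 3 (#3 offer(6)): queue <6>
after step 4 (#4 offer(13)): queue <6,13>
after step 5 (#5 poll() → 6): queue <13>
after step 6 (#6 poll() (pending, included)): queue <>
after step 7 (#7 offer(81)): queue <81>
once event 14 joins (#6's response, time 14), exhaustive search finds no witness
take #1, #2, #3, #4, #5, #6, #7: step 6 already fails, because #6 poll() → 81 cannot occur there
take #1, #2, #3, #4, #5, #7, #6: step 7 already fails, because #6 poll() → 81 cannot occur there

14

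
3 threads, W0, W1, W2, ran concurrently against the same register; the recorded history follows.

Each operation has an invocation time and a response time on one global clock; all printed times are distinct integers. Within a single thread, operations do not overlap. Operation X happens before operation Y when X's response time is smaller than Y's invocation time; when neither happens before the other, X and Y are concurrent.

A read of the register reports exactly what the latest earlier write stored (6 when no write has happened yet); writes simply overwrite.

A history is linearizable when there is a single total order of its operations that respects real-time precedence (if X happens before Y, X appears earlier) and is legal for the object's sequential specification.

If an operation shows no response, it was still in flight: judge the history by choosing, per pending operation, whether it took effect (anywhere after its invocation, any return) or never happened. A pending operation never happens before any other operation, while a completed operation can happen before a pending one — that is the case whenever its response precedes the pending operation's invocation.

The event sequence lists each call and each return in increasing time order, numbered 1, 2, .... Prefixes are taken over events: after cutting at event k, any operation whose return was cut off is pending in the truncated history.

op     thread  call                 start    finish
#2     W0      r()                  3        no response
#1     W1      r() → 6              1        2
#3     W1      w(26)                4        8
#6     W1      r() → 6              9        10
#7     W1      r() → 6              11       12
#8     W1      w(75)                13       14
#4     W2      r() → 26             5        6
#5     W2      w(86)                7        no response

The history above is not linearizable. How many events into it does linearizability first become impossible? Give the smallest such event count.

events 1..9 are linearizable, e.g. via #1, #2, #3, #4:
step 1: #1 r() → 6 — value 6
step 2: #2 r() (pending, included) — value 6
step 3: #3 w(26) — value 26
step 4: #4 r() → 26 — value 26
once event 10 joins (#6's response, time 10), exhaustive search finds no witness
include/drop combinations of the 2 pending operations (#2, #5) were all tried; none helps
take #1, #3, #4, #6 (pending dropped): step 4 already fails, because #6 r() → 6 cannot occur there
take #1, #4, #3, #6 (pending dropped): step 2 already fails, because #4 r() → 26 cannot occur there

10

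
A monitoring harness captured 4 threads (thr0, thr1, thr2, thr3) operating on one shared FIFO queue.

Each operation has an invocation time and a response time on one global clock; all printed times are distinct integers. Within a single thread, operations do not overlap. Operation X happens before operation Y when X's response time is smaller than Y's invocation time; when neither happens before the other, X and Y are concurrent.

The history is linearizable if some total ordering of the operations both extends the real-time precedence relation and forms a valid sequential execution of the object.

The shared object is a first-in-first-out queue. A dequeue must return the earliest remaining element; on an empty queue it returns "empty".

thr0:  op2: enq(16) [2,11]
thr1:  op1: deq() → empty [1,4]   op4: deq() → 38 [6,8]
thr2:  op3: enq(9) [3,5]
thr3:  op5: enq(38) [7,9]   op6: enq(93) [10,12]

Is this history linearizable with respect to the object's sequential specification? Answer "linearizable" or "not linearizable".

cut after 7 events: linearizable; cut after 8 events (op4 responds, time 8): not linearizable
checked exhaustively: 2 real-time-consistent orders of 3 completed operations, zero legal FIFO queue replays
every completion of the 2 pending operations (op2, op5) was checked; none linearizes
take op1, op3, op4 (pending dropped): step 3 already fails, because op4 deq() → 38 cannot occur there
take op3, op1, op4 (pending dropped): step 2 already fails, because op1 deq() → empty cannot occur there

not linearizable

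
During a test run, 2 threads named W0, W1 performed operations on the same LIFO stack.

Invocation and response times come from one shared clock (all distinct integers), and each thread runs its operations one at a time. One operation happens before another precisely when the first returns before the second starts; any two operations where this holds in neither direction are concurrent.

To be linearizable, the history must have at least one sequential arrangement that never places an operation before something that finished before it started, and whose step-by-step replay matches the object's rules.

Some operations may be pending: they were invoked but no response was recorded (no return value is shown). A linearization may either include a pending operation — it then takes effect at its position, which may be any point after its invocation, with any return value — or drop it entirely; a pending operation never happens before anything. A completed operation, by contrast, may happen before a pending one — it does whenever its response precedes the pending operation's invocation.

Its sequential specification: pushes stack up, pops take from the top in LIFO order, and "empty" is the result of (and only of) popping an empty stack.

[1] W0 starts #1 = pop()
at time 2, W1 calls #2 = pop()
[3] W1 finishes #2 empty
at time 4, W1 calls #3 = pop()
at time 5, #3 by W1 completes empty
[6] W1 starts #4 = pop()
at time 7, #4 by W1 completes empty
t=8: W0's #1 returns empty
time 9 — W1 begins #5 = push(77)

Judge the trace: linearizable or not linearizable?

linearizable

a witness: #1, #2, #3, #4
step 1: #1 pop() → empty — stack <>
step 2: #2 pop() → empty — stack <>
step 3: #3 pop() → empty — stack <>
step 4: #4 pop() → empty — stack <>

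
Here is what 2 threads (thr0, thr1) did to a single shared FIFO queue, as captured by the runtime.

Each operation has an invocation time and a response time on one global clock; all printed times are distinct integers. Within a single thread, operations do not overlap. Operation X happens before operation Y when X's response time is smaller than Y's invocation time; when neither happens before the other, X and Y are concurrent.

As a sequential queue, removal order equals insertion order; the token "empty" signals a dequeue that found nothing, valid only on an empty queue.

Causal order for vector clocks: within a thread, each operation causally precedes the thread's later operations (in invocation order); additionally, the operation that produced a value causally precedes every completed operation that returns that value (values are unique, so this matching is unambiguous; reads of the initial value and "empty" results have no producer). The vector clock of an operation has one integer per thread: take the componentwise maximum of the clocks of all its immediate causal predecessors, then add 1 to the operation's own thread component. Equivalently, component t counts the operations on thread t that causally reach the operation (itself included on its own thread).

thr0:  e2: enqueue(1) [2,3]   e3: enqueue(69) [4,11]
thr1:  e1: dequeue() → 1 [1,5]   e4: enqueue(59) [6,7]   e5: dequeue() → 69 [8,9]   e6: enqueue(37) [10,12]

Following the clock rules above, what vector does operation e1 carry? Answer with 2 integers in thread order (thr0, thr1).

(1, 1)

root op e2, invoked 2: fresh clock plus thr0's own tick → (1, 0)
merge at e1 (invoked 1): VC(e2)=(1, 0), own-thread bump on thr1 → (1, 1)
merge at e3 (invoked 4): VC(e2)=(1, 0), own-thread bump on thr0 → (2, 0)
merge at e4 (invoked 6): VC(e1)=(1, 1), own-thread bump on thr1 → (1, 2)
merge at e5 (invoked 8): VC(e3)=(2, 0), VC(e4)=(1, 2), own-thread bump on thr1 → (2, 3)
merge at e6 (invoked 10): VC(e5)=(2, 3), own-thread bump on thr1 → (2, 4)
target: VC(e1) = (1, 1)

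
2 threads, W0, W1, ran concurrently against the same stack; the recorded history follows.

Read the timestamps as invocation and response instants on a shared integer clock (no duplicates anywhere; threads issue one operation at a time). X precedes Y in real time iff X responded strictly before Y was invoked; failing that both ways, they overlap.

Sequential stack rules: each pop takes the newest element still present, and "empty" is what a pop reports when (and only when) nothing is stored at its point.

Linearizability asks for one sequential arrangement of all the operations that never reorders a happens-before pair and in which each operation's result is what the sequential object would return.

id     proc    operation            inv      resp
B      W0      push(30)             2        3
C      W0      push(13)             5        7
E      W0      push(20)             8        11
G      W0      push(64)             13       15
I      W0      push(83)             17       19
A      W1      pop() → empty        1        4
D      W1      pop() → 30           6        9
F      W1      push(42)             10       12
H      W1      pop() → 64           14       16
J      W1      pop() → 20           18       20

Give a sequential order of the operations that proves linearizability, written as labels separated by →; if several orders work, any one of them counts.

1. A pop() → empty, leaving stack <>
2. B push(30), leaving stack <30>
3. D pop() → 30, leaving stack <>
4. C push(13), leaving stack <13>
5. F push(42), leaving stack <13,42>
6. E push(20), leaving stack <13,42,20>
7. G push(64), leaving stack <13,42,20,64>
8. H pop() → 64, leaving stack <13,42,20>
9. J pop() → 20, leaving stack <13,42>
10. I push(83), leaving stack <13,42,83>

A → B → D → C → F → E → G → H → J → I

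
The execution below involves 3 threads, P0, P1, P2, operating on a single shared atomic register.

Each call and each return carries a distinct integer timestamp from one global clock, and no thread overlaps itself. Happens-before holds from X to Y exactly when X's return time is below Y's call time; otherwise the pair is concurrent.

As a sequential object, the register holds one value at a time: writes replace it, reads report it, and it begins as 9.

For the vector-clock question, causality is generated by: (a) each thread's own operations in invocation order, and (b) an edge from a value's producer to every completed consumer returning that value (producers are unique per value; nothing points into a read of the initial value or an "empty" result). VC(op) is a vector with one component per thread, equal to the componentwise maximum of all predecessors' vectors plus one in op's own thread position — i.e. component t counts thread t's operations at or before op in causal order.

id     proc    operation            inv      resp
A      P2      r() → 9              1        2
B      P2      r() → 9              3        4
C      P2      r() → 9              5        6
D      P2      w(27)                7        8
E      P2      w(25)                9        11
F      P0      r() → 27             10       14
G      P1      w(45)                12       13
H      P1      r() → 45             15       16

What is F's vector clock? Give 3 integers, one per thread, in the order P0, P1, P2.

invoked at 1, A has no predecessors; its own P2 bump gives (0, 0, 1)
invoked at 12, G has no predecessors; its own P1 bump gives (0, 1, 0)
B (invocation 3): componentwise max over VC(A)=(0, 0, 1), +1 at P2, giving (0, 0, 2)
H (invocation 15): componentwise max over VC(G)=(0, 1, 0), +1 at P1, giving (0, 2, 0)
C (invocation 5): componentwise max over VC(B)=(0, 0, 2), +1 at P2, giving (0, 0, 3)
D (invocation 7): componentwise max over VC(C)=(0, 0, 3), +1 at P2, giving (0, 0, 4)
E (invocation 9): componentwise max over VC(D)=(0, 0, 4), +1 at P2, giving (0, 0, 5)
F (invocation 10): componentwise max over VC(D)=(0, 0, 4), +1 at P0, giving (1, 0, 4)
target: VC(F) = (1, 0, 4)

(1, 0, 4)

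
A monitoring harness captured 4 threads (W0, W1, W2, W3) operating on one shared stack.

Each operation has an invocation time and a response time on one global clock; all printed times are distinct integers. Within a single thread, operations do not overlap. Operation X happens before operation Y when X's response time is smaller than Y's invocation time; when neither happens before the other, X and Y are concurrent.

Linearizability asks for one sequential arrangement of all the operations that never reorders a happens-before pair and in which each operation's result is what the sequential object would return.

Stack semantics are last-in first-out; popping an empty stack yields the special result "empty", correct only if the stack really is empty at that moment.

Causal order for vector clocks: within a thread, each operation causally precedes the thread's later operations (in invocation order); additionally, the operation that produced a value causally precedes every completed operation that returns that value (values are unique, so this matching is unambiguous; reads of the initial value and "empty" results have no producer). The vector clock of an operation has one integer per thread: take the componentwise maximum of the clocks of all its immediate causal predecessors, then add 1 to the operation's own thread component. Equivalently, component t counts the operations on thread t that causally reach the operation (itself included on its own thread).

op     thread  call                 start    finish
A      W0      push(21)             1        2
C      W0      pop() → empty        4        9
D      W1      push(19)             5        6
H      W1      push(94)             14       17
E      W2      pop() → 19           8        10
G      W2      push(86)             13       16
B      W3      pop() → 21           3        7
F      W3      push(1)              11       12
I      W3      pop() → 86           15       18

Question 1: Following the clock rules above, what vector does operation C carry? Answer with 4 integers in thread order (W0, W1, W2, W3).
Answer: (2, 0, 0, 0)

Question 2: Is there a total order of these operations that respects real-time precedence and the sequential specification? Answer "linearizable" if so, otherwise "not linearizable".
linearizable

a witness: A, B, C, D, E, F, G, I, H
1. A push(21), leaving stack <21>
2. B pop() → 21, leaving stack <>
3. C pop() → empty, leaving stack <>
4. D push(19), leaving stack <19>
5. E pop() → 19, leaving stack <>
6. F push(1), leaving stack <1>
7. G push(86), leaving stack <1,86>
8. I pop() → 86, leaving stack <1>
9. H push(94), leaving stack <1,94>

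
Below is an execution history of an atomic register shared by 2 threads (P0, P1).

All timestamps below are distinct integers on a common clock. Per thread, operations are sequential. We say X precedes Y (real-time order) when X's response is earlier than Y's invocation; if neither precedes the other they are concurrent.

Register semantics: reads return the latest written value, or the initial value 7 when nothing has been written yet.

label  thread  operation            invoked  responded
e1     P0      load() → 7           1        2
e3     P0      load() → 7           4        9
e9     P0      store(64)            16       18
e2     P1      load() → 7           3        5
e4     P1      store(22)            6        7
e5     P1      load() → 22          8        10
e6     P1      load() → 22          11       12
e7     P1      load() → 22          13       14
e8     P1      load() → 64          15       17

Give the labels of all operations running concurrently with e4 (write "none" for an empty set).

e3

e4 spans [6,7]: anything still running between times 6 and 7 counts as concurrent
e1 [1,2]: before
e2 [3,5]: before
e3 [4,9]: concurrent
e5 [8,10]: after
e6 [11,12]: after
e7 [13,14]: after
e8 [15,17]: after
e9 [16,18]: after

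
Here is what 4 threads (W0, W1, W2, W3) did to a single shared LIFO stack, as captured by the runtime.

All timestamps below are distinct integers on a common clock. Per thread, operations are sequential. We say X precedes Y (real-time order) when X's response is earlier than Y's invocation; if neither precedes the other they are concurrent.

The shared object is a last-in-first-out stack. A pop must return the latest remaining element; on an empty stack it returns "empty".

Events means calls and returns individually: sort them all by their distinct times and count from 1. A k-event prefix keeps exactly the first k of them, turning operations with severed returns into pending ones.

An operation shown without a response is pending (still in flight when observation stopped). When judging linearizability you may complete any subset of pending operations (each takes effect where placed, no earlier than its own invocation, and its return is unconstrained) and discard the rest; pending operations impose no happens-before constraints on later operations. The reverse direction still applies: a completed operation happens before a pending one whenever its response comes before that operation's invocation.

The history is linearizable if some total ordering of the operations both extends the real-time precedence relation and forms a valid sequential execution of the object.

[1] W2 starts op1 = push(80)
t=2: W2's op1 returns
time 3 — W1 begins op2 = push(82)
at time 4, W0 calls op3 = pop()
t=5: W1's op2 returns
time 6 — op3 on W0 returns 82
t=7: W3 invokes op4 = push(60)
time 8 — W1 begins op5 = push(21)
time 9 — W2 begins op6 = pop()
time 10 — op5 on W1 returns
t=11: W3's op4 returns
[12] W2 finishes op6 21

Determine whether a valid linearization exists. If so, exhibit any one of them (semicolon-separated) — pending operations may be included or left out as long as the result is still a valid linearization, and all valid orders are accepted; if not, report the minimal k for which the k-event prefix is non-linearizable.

after step 1 (op1 push(80)): stack <80>
after step 2 (op2 push(82)): stack <80,82>
after step 3 (op3 pop() → 82): stack <80>
after step 4 (op4 push(60)): stack <80,60>
after step 5 (op5 push(21)): stack <80,60,21>
after step 6 (op6 pop() → 21): stack <80,60>

linearizable — witness: op1; op2; op3; op4; op5; op6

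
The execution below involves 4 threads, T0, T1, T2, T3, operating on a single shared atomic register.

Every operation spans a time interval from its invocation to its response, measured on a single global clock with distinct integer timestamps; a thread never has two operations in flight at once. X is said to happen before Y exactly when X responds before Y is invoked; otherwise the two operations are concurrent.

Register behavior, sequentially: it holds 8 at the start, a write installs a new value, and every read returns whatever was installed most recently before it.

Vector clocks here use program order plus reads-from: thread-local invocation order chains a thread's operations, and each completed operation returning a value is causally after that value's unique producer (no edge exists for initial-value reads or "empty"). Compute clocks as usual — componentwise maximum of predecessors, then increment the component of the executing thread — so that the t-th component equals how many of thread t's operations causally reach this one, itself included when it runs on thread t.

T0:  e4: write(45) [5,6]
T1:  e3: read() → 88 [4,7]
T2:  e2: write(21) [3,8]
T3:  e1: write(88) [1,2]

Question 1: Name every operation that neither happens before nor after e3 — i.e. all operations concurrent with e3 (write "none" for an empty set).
Answer: e2, e4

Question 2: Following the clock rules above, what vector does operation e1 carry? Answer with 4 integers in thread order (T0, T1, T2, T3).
Answer: (0, 0, 0, 1)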